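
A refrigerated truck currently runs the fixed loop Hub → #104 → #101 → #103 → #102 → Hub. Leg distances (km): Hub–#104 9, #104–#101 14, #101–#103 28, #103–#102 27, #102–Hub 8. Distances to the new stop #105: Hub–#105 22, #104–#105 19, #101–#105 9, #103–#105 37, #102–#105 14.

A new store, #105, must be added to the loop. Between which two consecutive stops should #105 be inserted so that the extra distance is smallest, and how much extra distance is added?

+14 km — insert #105 between #104 and #101.

Insertion cost between consecutive stops i–j is d(i,#105) + d(#105,j) − d(i,j):
  between Hub and #104: 22 + 19 − 9 = 32
  between #104 and #101: 19 + 9 − 14 = 14
  between #101 and #103: 9 + 37 − 28 = 18
  between #103 and #102: 37 + 14 − 27 = 24
  between #102 and Hub: 14 + 22 − 8 = 28
Cheapest insertion is between #104 and #101, adding 14.
New total = 86 + 14 = 100.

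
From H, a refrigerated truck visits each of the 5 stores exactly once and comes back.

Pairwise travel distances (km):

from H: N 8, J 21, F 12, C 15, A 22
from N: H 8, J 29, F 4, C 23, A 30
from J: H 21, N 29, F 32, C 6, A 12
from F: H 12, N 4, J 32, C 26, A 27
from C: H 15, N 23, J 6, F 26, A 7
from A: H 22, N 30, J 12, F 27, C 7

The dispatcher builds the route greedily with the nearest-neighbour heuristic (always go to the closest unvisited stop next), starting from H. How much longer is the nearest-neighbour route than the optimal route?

H: N=8, F=12, C=15, J=21, A=22 ⇒ N
N: F=4, C=23, J=29, A=30 ⇒ F
F: C=26, A=27, J=32 ⇒ C
C: J=6, A=7 ⇒ J
J: A=12 ⇒ A
NN route H → N → F → C → J → A → H costs 78.
Optimal: H → N → F → A → J → C → H costs 72 (by enumerating all 60 distinct tours).
Excess = 78 − 72 = 6.

Excess over optimum: 6 km.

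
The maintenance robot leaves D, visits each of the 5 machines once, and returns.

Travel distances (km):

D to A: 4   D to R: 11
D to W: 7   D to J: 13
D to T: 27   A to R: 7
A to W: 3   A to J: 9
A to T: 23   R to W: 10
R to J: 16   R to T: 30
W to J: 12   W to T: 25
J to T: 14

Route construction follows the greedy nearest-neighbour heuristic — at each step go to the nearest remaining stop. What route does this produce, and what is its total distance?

From D: distances to unvisited — A=4, W=7, R=11, J=13, T=27. Nearest is A (4).
From A: distances to unvisited — W=3, R=7, J=9, T=23. Nearest is W (3).
From W: distances to unvisited — R=10, J=12, T=25. Nearest is R (10).
From R: distances to unvisited — J=16, T=30. Nearest is J (16).
From J: distances to unvisited — T=14. Nearest is T (14).
Return T→D: 27.
Total = 4 + 3 + 10 + 16 + 14 + 27 = 74.

Total distance 74 km via the nearest-neighbour route D → A → W → R → J → T → D.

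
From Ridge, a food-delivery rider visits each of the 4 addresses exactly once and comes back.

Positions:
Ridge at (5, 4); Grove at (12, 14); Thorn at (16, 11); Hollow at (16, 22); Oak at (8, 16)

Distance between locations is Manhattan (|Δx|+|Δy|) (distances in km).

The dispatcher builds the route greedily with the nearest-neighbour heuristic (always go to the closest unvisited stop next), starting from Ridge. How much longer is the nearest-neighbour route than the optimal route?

Ridge: Oak=15, Grove=17, Thorn=18, Hollow=29 ⇒ Oak
Oak: Grove=6, Thorn=13, Hollow=14 ⇒ Grove
Grove: Thorn=7, Hollow=12 ⇒ Thorn
Thorn: Hollow=11 ⇒ Hollow
NN route Ridge → Oak → Grove → Thorn → Hollow → Ridge costs 68.
Optimal: Ridge → Thorn → Hollow → Grove → Oak → Ridge costs 62 (by enumerating all 12 distinct tours).
Excess = 68 − 62 = 6.

The nearest-neighbour route is 6 km longer than optimal.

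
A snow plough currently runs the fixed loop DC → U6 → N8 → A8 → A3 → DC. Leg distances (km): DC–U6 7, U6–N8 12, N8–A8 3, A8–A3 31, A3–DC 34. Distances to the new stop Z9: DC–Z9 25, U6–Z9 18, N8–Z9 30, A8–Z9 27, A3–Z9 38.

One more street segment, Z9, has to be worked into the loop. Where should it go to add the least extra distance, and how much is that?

Insertion cost between consecutive stops i–j is d(i,Z9) + d(Z9,j) − d(i,j):
  between DC and U6: 25 + 18 − 7 = 36
  between U6 and N8: 18 + 30 − 12 = 36
  between N8 and A8: 30 + 27 − 3 = 54
  between A8 and A3: 27 + 38 − 31 = 34
  between A3 and DC: 38 + 25 − 34 = 29
Cheapest insertion is between A3 and DC, adding 29.
New total = 87 + 29 = 116.

Adding 29 km by placing Z9 on the A3–DC leg.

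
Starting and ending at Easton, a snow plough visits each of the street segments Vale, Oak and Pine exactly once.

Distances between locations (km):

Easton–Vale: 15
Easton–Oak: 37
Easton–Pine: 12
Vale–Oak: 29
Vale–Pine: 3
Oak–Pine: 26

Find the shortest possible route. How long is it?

Easton - Vale - Oak - Pine - Easton: 15+29+26+12 = 82
Easton - Vale - Pine - Oak - Easton: 15+3+26+37 = 81
Easton - Oak - Vale - Pine - Easton: 37+29+3+12 = 81
The minimum is 81.
One optimal route: Easton → Vale → Pine → Oak → Easton (or its reverse).

Shortest round trip = 81 km.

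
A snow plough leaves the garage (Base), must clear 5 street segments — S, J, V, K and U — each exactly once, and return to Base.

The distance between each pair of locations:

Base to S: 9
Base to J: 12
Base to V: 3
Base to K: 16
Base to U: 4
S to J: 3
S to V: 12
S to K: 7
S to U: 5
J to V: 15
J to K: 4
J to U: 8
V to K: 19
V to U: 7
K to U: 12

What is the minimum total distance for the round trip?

38 — the shortest possible round trip.

With 5 stops there are 5!/2 = 60 distinct round trips (a route and its reverse cost the same).
Base-S-J-V-K-U-Base: 9+3+15+19+12+4 = 62
Base-S-J-V-U-K-Base: 9+3+15+7+12+16 = 62
Base-S-J-K-V-U-Base: 9+3+4+19+7+4 = 46
Base-S-J-K-U-V-Base: 9+3+4+12+7+3 = 38
Base-S-J-U-V-K-Base: 9+3+8+7+19+16 = 62
Base-S-J-U-K-V-Base: 9+3+8+12+19+3 = 54
Base-S-V-J-K-U-Base: 9+12+15+4+12+4 = 56
Base-S-V-J-U-K-Base: 9+12+15+8+12+16 = 72
Base-S-V-K-J-U-Base: 9+12+19+4+8+4 = 56
Base-S-V-K-U-J-Base: 9+12+19+12+8+12 = 72
Base-S-V-U-J-K-Base: 9+12+7+8+4+16 = 56
Base-S-V-U-K-J-Base: 9+12+7+12+4+12 = 56
Base-S-K-J-V-U-Base: 9+7+4+15+7+4 = 46
Base-S-K-J-U-V-Base: 9+7+4+8+7+3 = 38
… (46 more)
The minimum is 38.
One optimal route: Base → S → J → K → U → V → Base (or its reverse).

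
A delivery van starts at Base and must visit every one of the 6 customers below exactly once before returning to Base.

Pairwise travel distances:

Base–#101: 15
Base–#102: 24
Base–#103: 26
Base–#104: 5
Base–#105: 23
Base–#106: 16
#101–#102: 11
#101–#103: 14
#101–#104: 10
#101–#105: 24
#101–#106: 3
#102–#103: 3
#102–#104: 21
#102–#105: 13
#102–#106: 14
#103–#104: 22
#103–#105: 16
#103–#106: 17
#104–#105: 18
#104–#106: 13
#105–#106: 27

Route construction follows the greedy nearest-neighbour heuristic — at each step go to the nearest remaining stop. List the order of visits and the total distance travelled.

Total distance 74 via the nearest-neighbour route Base → #104 → #101 → #106 → #102 → #103 → #105 → Base.

At Base the remaining stops are #104 5, #101 15, #106 16, #105 23, #102 24, #103 26; go to #104.
At #104 the remaining stops are #101 10, #106 13, #105 18, #102 21, #103 22; go to #101.
At #101 the remaining stops are #106 3, #102 11, #103 14, #105 24; go to #106.
At #106 the remaining stops are #102 14, #103 17, #105 27; go to #102.
At #102 the remaining stops are #103 3, #105 13; go to #103.
At #103 the remaining stops are #105 16; go to #105.
Return #105→Base: 23.
Total = 5 + 10 + 3 + 14 + 3 + 16 + 23 = 74.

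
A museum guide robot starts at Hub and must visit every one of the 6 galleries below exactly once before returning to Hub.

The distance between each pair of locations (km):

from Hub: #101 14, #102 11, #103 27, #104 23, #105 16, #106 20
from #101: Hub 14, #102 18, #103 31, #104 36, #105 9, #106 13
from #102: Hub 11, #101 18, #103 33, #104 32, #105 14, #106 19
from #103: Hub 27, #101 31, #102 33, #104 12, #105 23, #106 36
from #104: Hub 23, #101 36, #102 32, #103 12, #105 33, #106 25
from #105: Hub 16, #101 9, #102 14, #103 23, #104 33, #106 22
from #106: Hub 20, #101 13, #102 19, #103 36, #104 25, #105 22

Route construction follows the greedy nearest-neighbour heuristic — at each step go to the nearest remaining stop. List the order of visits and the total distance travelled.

111 km along Hub → #102 → #105 → #101 → #106 → #104 → #103 → Hub.

At Hub the remaining stops are #102 11, #101 14, #105 16, #106 20, #104 23, #103 27; go to #102.
At #102 the remaining stops are #105 14, #101 18, #106 19, #104 32, #103 33; go to #105.
At #105 the remaining stops are #101 9, #106 22, #103 23, #104 33; go to #101.
At #101 the remaining stops are #106 13, #103 31, #104 36; go to #106.
At #106 the remaining stops are #104 25, #103 36; go to #104.
At #104 the remaining stops are #103 12; go to #103.
Return #103→Hub: 27.
Total = 11 + 14 + 9 + 13 + 25 + 12 + 27 = 111.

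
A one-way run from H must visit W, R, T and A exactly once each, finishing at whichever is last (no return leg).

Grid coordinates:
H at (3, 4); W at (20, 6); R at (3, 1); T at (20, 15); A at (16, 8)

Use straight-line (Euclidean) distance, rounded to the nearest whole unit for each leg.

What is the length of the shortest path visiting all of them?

Minimum one-way distance = 31.

There are 4! = 24 possible orderings.
H - W - R - T - A: 17+18+22+8 = 65
H - W - R - A - T: 17+18+15+8 = 58
H - W - T - R - A: 17+9+22+15 = 63
H - W - T - A - R: 17+9+8+15 = 49
H - W - A - R - T: 17+4+15+22 = 58
H - W - A - T - R: 17+4+8+22 = 51
H - R - W - T - A: 3+18+9+8 = 38
H - R - W - A - T: 3+18+4+8 = 33
H - R - T - W - A: 3+22+9+4 = 38
H - R - T - A - W: 3+22+8+4 = 37
H - R - A - W - T: 3+15+4+9 = 31
H - R - A - T - W: 3+15+8+9 = 35
H - T - W - R - A: 20+9+18+15 = 62
H - T - W - A - R: 20+9+4+15 = 48
… (10 more)
The minimum is 31.
One shortest path: H → R → A → W → T.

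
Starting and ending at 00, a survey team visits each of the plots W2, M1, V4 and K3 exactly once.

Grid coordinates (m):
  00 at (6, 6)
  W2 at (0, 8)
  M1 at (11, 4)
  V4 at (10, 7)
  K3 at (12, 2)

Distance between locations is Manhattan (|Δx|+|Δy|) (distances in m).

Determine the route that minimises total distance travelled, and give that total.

Shortest round trip = 36 m.

With 4 stops there are 4!/2 = 12 distinct round trips (a route and its reverse cost the same).
00→W2→M1→V4→K3→00: 8+15+4+7+10 = 44
00→W2→M1→K3→V4→00: 8+15+3+7+5 = 38
00→W2→V4→M1→K3→00: 8+11+4+3+10 = 36
00→W2→V4→K3→M1→00: 8+11+7+3+7 = 36
00→W2→K3→M1→V4→00: 8+18+3+4+5 = 38
00→W2→K3→V4→M1→00: 8+18+7+4+7 = 44
00→M1→W2→V4→K3→00: 7+15+11+7+10 = 50
00→M1→W2→K3→V4→00: 7+15+18+7+5 = 52
00→M1→V4→W2→K3→00: 7+4+11+18+10 = 50
00→M1→K3→W2→V4→00: 7+3+18+11+5 = 44
00→V4→W2→M1→K3→00: 5+11+15+3+10 = 44
00→V4→M1→W2→K3→00: 5+4+15+18+10 = 52
The minimum is 36.
One optimal route: 00 → W2 → V4 → M1 → K3 → 00 (or its reverse).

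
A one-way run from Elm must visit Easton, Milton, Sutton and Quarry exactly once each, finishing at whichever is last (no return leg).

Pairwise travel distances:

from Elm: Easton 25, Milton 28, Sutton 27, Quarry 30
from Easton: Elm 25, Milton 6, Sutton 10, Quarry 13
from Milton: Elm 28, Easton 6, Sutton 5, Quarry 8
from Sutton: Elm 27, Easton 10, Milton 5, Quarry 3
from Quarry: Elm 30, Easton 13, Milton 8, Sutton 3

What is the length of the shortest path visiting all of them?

Shortest open route: 39.

There are 4! = 24 possible orderings.
Elm → Easton → Milton → Sutton → Quarry: 25+6+5+3 = 39
Elm → Easton → Milton → Quarry → Sutton: 25+6+8+3 = 42
Elm → Easton → Sutton → Milton → Quarry: 25+10+5+8 = 48
Elm → Easton → Sutton → Quarry → Milton: 25+10+3+8 = 46
Elm → Easton → Quarry → Milton → Sutton: 25+13+8+5 = 51
Elm → Easton → Quarry → Sutton → Milton: 25+13+3+5 = 46
Elm → Milton → Easton → Sutton → Quarry: 28+6+10+3 = 47
Elm → Milton → Easton → Quarry → Sutton: 28+6+13+3 = 50
Elm → Milton → Sutton → Easton → Quarry: 28+5+10+13 = 56
Elm → Milton → Sutton → Quarry → Easton: 28+5+3+13 = 49
Elm → Milton → Quarry → Easton → Sutton: 28+8+13+10 = 59
Elm → Milton → Quarry → Sutton → Easton: 28+8+3+10 = 49
Elm → Sutton → Easton → Milton → Quarry: 27+10+6+8 = 51
Elm → Sutton → Easton → Quarry → Milton: 27+10+13+8 = 58
… (10 more)
The minimum is 39.
One shortest path: Elm → Easton → Milton → Sutton → Quarry.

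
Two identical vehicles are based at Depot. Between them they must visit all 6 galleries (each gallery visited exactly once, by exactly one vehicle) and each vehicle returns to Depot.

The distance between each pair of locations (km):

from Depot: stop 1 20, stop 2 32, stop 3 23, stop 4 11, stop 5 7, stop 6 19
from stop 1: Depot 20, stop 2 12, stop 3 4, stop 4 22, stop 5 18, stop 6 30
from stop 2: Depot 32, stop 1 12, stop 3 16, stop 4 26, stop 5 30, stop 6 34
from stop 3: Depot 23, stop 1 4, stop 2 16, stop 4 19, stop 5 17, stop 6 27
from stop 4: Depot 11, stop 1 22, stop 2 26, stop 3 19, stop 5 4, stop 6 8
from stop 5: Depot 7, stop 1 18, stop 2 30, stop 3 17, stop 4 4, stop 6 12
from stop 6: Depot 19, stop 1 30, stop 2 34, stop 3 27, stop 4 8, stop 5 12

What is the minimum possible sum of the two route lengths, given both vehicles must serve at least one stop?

Try each way of splitting the stops between the two vehicles (each non-empty) and, for each split, find the best tour for each vehicle:
  {stop 1} + {stop 2, stop 3, stop 4, stop 5, stop 6}: 40 + 92 = 132
  {stop 2} + {stop 1, stop 3, stop 4, stop 5, stop 6}: 64 + 70 = 134
  {stop 1, stop 2} + {stop 3, stop 4, stop 5, stop 6}: 64 + 69 = 133
  {stop 3} + {stop 1, stop 2, stop 4, stop 5, stop 6}: 46 + 85 = 131
  {stop 1, stop 3} + {stop 2, stop 4, stop 5, stop 6}: 47 + 85 = 132
  {stop 2, stop 3} + {stop 1, stop 4, stop 5, stop 6}: 71 + 69 = 140
  … (31 splits in total)
  {stop 5} + {stop 1, stop 2, stop 3, stop 4, stop 6}: 14 + 92 = 106  ← best
Best: vehicle 1 Depot → stop 5 → Depot = 14; vehicle 2 Depot → stop 3 → stop 1 → stop 2 → stop 4 → stop 6 → Depot = 92; combined 106.

106 km — the smallest possible combined total.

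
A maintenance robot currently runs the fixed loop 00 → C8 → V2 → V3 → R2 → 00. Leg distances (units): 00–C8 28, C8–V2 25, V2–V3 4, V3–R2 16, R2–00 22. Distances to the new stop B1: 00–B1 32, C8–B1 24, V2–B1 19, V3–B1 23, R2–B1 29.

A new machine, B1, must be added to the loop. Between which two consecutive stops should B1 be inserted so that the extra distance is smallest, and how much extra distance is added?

Insertion cost between consecutive stops i–j is d(i,B1) + d(B1,j) − d(i,j):
  between 00 and C8: 32 + 24 − 28 = 28
  between C8 and V2: 24 + 19 − 25 = 18
  between V2 and V3: 19 + 23 − 4 = 38
  between V3 and R2: 23 + 29 − 16 = 36
  between R2 and 00: 29 + 32 − 22 = 39
Cheapest insertion is between C8 and V2, adding 18.
New total = 95 + 18 = 113.

+18 — insert B1 between C8 and V2.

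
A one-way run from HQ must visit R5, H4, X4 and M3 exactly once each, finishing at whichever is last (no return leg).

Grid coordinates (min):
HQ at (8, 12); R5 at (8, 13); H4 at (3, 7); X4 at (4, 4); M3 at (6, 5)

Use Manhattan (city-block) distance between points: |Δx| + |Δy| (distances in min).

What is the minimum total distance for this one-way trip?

Shortest open route: 18 min.

There are 4! = 24 possible orderings.
HQ→R5→H4→X4→M3: 1+11+4+3 = 19
HQ→R5→H4→M3→X4: 1+11+5+3 = 20
HQ→R5→X4→H4→M3: 1+13+4+5 = 23
HQ→R5→X4→M3→H4: 1+13+3+5 = 22
HQ→R5→M3→H4→X4: 1+10+5+4 = 20
HQ→R5→M3→X4→H4: 1+10+3+4 = 18
HQ→H4→R5→X4→M3: 10+11+13+3 = 37
HQ→H4→R5→M3→X4: 10+11+10+3 = 34
HQ→H4→X4→R5→M3: 10+4+13+10 = 37
HQ→H4→X4→M3→R5: 10+4+3+10 = 27
HQ→H4→M3→R5→X4: 10+5+10+13 = 38
HQ→H4→M3→X4→R5: 10+5+3+13 = 31
HQ→X4→R5→H4→M3: 12+13+11+5 = 41
HQ→X4→R5→M3→H4: 12+13+10+5 = 40
… (10 more)
The minimum is 18.
One shortest path: HQ → R5 → M3 → X4 → H4.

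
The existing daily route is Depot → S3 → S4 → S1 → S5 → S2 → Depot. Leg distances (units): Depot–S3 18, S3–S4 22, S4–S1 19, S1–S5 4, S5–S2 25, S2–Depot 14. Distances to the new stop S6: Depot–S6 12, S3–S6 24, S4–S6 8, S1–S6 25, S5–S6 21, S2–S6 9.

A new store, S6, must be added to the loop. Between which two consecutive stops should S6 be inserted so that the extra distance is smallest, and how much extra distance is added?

Adding 5 by placing S6 on the S5–S2 leg.

Insertion cost between consecutive stops i–j is d(i,S6) + d(S6,j) − d(i,j):
  between Depot and S3: 12 + 24 − 18 = 18
  between S3 and S4: 24 + 8 − 22 = 10
  between S4 and S1: 8 + 25 − 19 = 14
  between S1 and S5: 25 + 21 − 4 = 42
  between S5 and S2: 21 + 9 − 25 = 5
  between S2 and Depot: 9 + 12 − 14 = 7
Cheapest insertion is between S5 and S2, adding 5.
New total = 102 + 5 = 107.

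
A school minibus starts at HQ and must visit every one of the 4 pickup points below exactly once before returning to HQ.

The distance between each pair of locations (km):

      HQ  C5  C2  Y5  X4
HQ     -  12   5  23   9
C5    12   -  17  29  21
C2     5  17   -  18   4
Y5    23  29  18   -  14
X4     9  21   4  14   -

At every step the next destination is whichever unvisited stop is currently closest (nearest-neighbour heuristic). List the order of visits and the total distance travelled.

Total distance 64 km via the nearest-neighbour route HQ → C2 → X4 → Y5 → C5 → HQ.

At HQ the remaining stops are C2 5, X4 9, C5 12, Y5 23; go to C2.
At C2 the remaining stops are X4 4, C5 17, Y5 18; go to X4.
At X4 the remaining stops are Y5 14, C5 21; go to Y5.
At Y5 the remaining stops are C5 29; go to C5.
Return C5→HQ: 12.
Total = 5 + 4 + 14 + 29 + 12 = 64.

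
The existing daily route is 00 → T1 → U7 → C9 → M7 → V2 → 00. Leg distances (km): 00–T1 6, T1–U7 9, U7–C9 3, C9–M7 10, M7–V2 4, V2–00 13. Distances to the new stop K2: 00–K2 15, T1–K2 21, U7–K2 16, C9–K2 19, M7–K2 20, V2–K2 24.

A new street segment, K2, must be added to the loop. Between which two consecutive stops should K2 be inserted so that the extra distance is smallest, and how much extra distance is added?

Adding 26 km by placing K2 on the V2–00 leg.

Insertion cost between consecutive stops i–j is d(i,K2) + d(K2,j) − d(i,j):
  between 00 and T1: 15 + 21 − 6 = 30
  between T1 and U7: 21 + 16 − 9 = 28
  between U7 and C9: 16 + 19 − 3 = 32
  between C9 and M7: 19 + 20 − 10 = 29
  between M7 and V2: 20 + 24 − 4 = 40
  between V2 and 00: 24 + 15 − 13 = 26
Cheapest insertion is between V2 and 00, adding 26.
New total = 45 + 26 = 71.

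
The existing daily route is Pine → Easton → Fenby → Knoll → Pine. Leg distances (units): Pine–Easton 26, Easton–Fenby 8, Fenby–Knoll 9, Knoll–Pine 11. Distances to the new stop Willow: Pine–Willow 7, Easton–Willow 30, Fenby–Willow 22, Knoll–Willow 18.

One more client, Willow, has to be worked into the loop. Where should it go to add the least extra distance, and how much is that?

Insertion cost between consecutive stops i–j is d(i,Willow) + d(Willow,j) − d(i,j):
  between Pine and Easton: 7 + 30 − 26 = 11
  between Easton and Fenby: 30 + 22 − 8 = 44
  between Fenby and Knoll: 22 + 18 − 9 = 31
  between Knoll and Pine: 18 + 7 − 11 = 14
Cheapest insertion is between Pine and Easton, adding 11.
New total = 54 + 11 = 65.

Minimum extra distance: 11, inserting Willow between Pine and Easton.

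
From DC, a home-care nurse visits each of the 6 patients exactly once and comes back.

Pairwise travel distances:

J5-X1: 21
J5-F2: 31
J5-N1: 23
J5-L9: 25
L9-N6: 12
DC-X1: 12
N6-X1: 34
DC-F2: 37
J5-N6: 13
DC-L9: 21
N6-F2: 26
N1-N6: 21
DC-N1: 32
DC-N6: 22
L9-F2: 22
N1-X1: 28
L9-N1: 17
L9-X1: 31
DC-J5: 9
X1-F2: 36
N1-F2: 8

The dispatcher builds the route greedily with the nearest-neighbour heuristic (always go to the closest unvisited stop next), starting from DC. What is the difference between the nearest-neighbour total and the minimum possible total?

Excess over optimum: 3.

DC: J5=9, X1=12, L9=21, N6=22, N1=32, F2=37 ⇒ J5
J5: N6=13, X1=21, N1=23, L9=25, F2=31 ⇒ N6
N6: L9=12, N1=21, F2=26, X1=34 ⇒ L9
L9: N1=17, F2=22, X1=31 ⇒ N1
N1: F2=8, X1=28 ⇒ F2
F2: X1=36 ⇒ X1
NN route DC → J5 → N6 → L9 → N1 → F2 → X1 → DC costs 107.
Optimal: DC → J5 → N6 → L9 → F2 → N1 → X1 → DC costs 104 (by enumerating all 360 distinct tours).
Excess = 107 − 104 = 3.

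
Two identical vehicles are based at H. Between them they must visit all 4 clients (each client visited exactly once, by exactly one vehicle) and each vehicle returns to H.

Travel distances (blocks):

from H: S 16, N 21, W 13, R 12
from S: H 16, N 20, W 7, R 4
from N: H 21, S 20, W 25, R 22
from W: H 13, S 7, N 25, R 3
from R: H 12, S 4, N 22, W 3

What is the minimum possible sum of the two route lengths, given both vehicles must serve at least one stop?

There are 2^3 − 1 = 7 ways to divide the 4 stops into two non-empty groups. For each, the best each vehicle can do is its own shortest tour through its group:
  {S} + {N, W, R}: 32 + 59 = 91
  {N} + {S, W, R}: 42 + 36 = 78
  {S, N} + {W, R}: 57 + 28 = 85
  {W} + {S, N, R}: 26 + 57 = 83
  {S, W} + {N, R}: 36 + 55 = 91
  {N, W} + {S, R}: 59 + 32 = 91
  … (7 splits in total)
Best: vehicle 1 H → N → H = 42; vehicle 2 H → S → R → W → H = 36; combined 78.

Minimum combined distance: 78 blocks.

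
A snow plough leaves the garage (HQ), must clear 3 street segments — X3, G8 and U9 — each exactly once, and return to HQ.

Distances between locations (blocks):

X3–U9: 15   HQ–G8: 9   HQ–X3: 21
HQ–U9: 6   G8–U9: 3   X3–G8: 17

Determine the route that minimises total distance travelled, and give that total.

Minimum total distance: 47 blocks.

There are 3 distinct closed tours to check (reversals are equivalent).
HQ → X3 → G8 → U9 → HQ: 21+17+3+6 = 47
HQ → X3 → U9 → G8 → HQ: 21+15+3+9 = 48
HQ → G8 → X3 → U9 → HQ: 9+17+15+6 = 47
The minimum is 47.
One optimal route: HQ → X3 → G8 → U9 → HQ (or its reverse).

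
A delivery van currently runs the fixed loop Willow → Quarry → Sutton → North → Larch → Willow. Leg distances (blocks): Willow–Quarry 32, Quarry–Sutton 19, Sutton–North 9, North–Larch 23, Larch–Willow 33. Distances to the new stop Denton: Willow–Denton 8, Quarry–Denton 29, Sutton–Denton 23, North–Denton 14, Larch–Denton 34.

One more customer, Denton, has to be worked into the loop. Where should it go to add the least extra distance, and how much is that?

+5 blocks — insert Denton between Willow and Quarry.

Insertion cost between consecutive stops i–j is d(i,Denton) + d(Denton,j) − d(i,j):
  between Willow and Quarry: 8 + 29 − 32 = 5
  between Quarry and Sutton: 29 + 23 − 19 = 33
  between Sutton and North: 23 + 14 − 9 = 28
  between North and Larch: 14 + 34 − 23 = 25
  between Larch and Willow: 34 + 8 − 33 = 9
Cheapest insertion is between Willow and Quarry, adding 5.
New total = 116 + 5 = 121.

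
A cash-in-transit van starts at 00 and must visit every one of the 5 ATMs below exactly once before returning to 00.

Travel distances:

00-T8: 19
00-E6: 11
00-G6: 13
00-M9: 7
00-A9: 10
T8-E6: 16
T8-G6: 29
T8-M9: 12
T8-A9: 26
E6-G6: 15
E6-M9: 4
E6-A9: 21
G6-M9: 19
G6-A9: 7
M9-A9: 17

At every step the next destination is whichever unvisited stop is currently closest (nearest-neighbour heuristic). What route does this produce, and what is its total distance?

00 → [M9:7 / A9:10 / E6:11 / G6:13 / T8:19] → M9 (7)
M9 → [E6:4 / T8:12 / A9:17 / G6:19] → E6 (4)
E6 → [G6:15 / T8:16 / A9:21] → G6 (15)
G6 → [A9:7 / T8:29] → A9 (7)
A9 → [T8:26] → T8 (26)
Return T8→00: 19.
Total = 7 + 4 + 15 + 7 + 26 + 19 = 78.

Total distance 78 via the nearest-neighbour route 00 → M9 → E6 → G6 → A9 → T8 → 00.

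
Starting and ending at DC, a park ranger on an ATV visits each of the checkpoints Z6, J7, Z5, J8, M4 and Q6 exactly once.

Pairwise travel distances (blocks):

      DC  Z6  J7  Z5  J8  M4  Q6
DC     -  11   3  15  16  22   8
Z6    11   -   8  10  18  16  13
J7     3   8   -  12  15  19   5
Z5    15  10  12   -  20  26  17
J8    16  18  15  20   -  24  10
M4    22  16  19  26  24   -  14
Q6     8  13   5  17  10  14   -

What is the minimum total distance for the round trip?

There are 360 distinct closed tours to check (reversals are equivalent).
DC-Z6-J7-Z5-J8-M4-Q6-DC: 11+8+12+20+24+14+8 = 97
DC-Z6-J7-Z5-J8-Q6-M4-DC: 11+8+12+20+10+14+22 = 97
DC-Z6-J7-Z5-M4-J8-Q6-DC: 11+8+12+26+24+10+8 = 99
DC-Z6-J7-Z5-M4-Q6-J8-DC: 11+8+12+26+14+10+16 = 97
DC-Z6-J7-Z5-Q6-J8-M4-DC: 11+8+12+17+10+24+22 = 104
DC-Z6-J7-Z5-Q6-M4-J8-DC: 11+8+12+17+14+24+16 = 102
DC-Z6-J7-J8-Z5-M4-Q6-DC: 11+8+15+20+26+14+8 = 102
DC-Z6-J7-J8-Z5-Q6-M4-DC: 11+8+15+20+17+14+22 = 107
… (352 more)
DC-J7-Z5-Z6-M4-Q6-J8-DC: 3+12+10+16+14+10+16 = 81  ← best
The minimum is 81.
One optimal route: DC → J7 → Z5 → Z6 → M4 → Q6 → J8 → DC (or its reverse).

Minimum total distance: 81 blocks.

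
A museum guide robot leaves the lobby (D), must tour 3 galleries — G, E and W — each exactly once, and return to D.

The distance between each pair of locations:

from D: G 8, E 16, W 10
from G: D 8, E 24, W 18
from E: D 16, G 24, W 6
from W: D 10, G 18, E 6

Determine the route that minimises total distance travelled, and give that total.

With 3 stops there are 3!/2 = 3 distinct round trips (a route and its reverse cost the same).
D - G - E - W - D: 8+24+6+10 = 48
D - G - W - E - D: 8+18+6+16 = 48
D - E - G - W - D: 16+24+18+10 = 68
The minimum is 48.
One optimal route: D → G → E → W → D (or its reverse).

Minimum total distance: 48.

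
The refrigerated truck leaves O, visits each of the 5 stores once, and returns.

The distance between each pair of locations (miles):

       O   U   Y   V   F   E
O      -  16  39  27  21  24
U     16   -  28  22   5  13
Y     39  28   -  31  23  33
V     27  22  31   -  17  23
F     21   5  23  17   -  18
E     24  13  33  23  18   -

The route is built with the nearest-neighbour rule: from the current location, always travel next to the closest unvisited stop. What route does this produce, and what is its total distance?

Total distance 133 miles via the nearest-neighbour route O → U → F → V → E → Y → O.

From O: distances to unvisited — U=16, F=21, E=24, V=27, Y=39. Nearest is U (16).
From U: distances to unvisited — F=5, E=13, V=22, Y=28. Nearest is F (5).
From F: distances to unvisited — V=17, E=18, Y=23. Nearest is V (17).
From V: distances to unvisited — E=23, Y=31. Nearest is E (23).
From E: distances to unvisited — Y=33. Nearest is Y (33).
Return Y→O: 39.
Total = 16 + 5 + 17 + 23 + 33 + 39 = 133.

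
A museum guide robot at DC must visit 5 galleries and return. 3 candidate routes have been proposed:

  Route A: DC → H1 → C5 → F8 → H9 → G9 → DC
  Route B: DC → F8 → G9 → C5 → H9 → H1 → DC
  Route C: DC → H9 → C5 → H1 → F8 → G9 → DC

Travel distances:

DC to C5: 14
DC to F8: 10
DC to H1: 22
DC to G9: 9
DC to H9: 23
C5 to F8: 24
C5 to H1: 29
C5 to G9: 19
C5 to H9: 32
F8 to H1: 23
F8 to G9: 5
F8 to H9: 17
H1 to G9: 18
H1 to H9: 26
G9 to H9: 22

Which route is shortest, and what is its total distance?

Route A: 22 + 29 + 24 + 17 + 22 + 9 = 123
Route B: 10 + 5 + 19 + 32 + 26 + 22 = 114
Route C: 23 + 32 + 29 + 23 + 5 + 9 = 121

114 — Route B is the shortest.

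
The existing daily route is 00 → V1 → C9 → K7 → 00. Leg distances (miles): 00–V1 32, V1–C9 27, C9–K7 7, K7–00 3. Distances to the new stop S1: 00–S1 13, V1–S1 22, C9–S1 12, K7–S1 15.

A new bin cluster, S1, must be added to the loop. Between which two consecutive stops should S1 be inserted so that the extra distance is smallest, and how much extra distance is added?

+3 miles — insert S1 between 00 and V1.

Insertion cost between consecutive stops i–j is d(i,S1) + d(S1,j) − d(i,j):
  between 00 and V1: 13 + 22 − 32 = 3
  between V1 and C9: 22 + 12 − 27 = 7
  between C9 and K7: 12 + 15 − 7 = 20
  between K7 and 00: 15 + 13 − 3 = 25
Cheapest insertion is between 00 and V1, adding 3.
New total = 69 + 3 = 72.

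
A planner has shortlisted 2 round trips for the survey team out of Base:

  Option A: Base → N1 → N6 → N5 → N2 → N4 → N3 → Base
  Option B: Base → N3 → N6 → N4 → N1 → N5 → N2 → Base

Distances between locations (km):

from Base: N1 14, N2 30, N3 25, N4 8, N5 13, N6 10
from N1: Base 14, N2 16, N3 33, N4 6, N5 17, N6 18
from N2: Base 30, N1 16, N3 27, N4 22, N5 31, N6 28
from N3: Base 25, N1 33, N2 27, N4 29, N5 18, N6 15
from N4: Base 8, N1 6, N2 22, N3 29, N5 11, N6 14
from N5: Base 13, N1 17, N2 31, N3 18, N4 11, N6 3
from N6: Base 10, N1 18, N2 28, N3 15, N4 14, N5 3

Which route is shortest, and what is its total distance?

138 km — Option B is the shortest.

Option A: 14 + 18 + 3 + 31 + 22 + 29 + 25 = 142
Option B: 25 + 15 + 14 + 6 + 17 + 31 + 30 = 138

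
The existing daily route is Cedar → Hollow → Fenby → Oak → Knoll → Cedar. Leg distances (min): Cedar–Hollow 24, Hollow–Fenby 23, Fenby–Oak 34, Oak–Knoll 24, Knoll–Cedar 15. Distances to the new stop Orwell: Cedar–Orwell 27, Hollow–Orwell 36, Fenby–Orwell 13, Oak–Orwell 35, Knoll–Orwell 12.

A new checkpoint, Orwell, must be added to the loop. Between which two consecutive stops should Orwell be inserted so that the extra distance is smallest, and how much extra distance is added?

Minimum extra distance: 14 min, inserting Orwell between Fenby and Oak.

Insertion cost between consecutive stops i–j is d(i,Orwell) + d(Orwell,j) − d(i,j):
  between Cedar and Hollow: 27 + 36 − 24 = 39
  between Hollow and Fenby: 36 + 13 − 23 = 26
  between Fenby and Oak: 13 + 35 − 34 = 14
  between Oak and Knoll: 35 + 12 − 24 = 23
  between Knoll and Cedar: 12 + 27 − 15 = 24
Cheapest insertion is between Fenby and Oak, adding 14.
New total = 120 + 14 = 134.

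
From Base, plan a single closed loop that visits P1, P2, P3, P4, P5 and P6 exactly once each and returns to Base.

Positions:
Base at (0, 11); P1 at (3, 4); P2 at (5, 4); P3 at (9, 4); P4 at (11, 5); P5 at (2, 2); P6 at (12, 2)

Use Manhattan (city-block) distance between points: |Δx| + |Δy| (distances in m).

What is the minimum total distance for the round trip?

Shortest round trip = 44 m.

There are 360 distinct closed tours to check (reversals are equivalent).
Base-P1-P2-P3-P4-P5-P6-Base: 10+2+4+3+12+10+21 = 62
Base-P1-P2-P3-P4-P6-P5-Base: 10+2+4+3+4+10+11 = 44
Base-P1-P2-P3-P5-P4-P6-Base: 10+2+4+9+12+4+21 = 62
Base-P1-P2-P3-P5-P6-P4-Base: 10+2+4+9+10+4+17 = 56
Base-P1-P2-P3-P6-P4-P5-Base: 10+2+4+5+4+12+11 = 48
Base-P1-P2-P3-P6-P5-P4-Base: 10+2+4+5+10+12+17 = 60
Base-P1-P2-P4-P3-P5-P6-Base: 10+2+7+3+9+10+21 = 62
Base-P1-P2-P4-P3-P6-P5-Base: 10+2+7+3+5+10+11 = 48
… (352 more)
The minimum is 44.
One optimal route: Base → P1 → P2 → P3 → P4 → P6 → P5 → Base (or its reverse).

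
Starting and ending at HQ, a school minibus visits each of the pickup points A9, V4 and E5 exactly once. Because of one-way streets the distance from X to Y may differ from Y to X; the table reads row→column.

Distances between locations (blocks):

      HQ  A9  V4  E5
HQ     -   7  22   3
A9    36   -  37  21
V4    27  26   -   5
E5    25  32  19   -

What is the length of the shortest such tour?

HQ→A9→V4→E5→HQ: 7+37+5+25 = 74
HQ→A9→E5→V4→HQ: 7+21+19+27 = 74
HQ→V4→A9→E5→HQ: 22+26+21+25 = 94
HQ→V4→E5→A9→HQ: 22+5+32+36 = 95
HQ→E5→A9→V4→HQ: 3+32+37+27 = 99
HQ→E5→V4→A9→HQ: 3+19+26+36 = 84
The minimum is 74.
One optimal route: HQ → A9 → V4 → E5 → HQ.

Minimum total distance: 74 blocks.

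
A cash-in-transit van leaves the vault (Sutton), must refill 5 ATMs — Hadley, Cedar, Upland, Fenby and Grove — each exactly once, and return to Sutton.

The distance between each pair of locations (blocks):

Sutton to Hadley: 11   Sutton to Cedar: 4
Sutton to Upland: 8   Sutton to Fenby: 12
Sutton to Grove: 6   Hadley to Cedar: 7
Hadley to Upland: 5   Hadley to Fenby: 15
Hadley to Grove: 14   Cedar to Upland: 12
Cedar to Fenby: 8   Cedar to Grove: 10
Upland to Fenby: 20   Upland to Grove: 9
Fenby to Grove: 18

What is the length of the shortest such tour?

Shortest round trip = 47 blocks.

With 5 stops there are 5!/2 = 60 distinct round trips (a route and its reverse cost the same).
Sutton → Hadley → Cedar → Upland → Fenby → Grove → Sutton: 11+7+12+20+18+6 = 74
Sutton → Hadley → Cedar → Upland → Grove → Fenby → Sutton: 11+7+12+9+18+12 = 69
Sutton → Hadley → Cedar → Fenby → Upland → Grove → Sutton: 11+7+8+20+9+6 = 61
Sutton → Hadley → Cedar → Fenby → Grove → Upland → Sutton: 11+7+8+18+9+8 = 61
Sutton → Hadley → Cedar → Grove → Upland → Fenby → Sutton: 11+7+10+9+20+12 = 69
Sutton → Hadley → Cedar → Grove → Fenby → Upland → Sutton: 11+7+10+18+20+8 = 74
Sutton → Hadley → Upland → Cedar → Fenby → Grove → Sutton: 11+5+12+8+18+6 = 60
Sutton → Hadley → Upland → Cedar → Grove → Fenby → Sutton: 11+5+12+10+18+12 = 68
Sutton → Hadley → Upland → Fenby → Cedar → Grove → Sutton: 11+5+20+8+10+6 = 60
Sutton → Hadley → Upland → Fenby → Grove → Cedar → Sutton: 11+5+20+18+10+4 = 68
Sutton → Hadley → Upland → Grove → Cedar → Fenby → Sutton: 11+5+9+10+8+12 = 55
Sutton → Hadley → Upland → Grove → Fenby → Cedar → Sutton: 11+5+9+18+8+4 = 55
Sutton → Hadley → Fenby → Cedar → Upland → Grove → Sutton: 11+15+8+12+9+6 = 61
Sutton → Hadley → Fenby → Cedar → Grove → Upland → Sutton: 11+15+8+10+9+8 = 61
… (46 more)
Sutton → Cedar → Fenby → Hadley → Upland → Grove → Sutton: 4+8+15+5+9+6 = 47  ← best
The minimum is 47.
One optimal route: Sutton → Cedar → Fenby → Hadley → Upland → Grove → Sutton (or its reverse).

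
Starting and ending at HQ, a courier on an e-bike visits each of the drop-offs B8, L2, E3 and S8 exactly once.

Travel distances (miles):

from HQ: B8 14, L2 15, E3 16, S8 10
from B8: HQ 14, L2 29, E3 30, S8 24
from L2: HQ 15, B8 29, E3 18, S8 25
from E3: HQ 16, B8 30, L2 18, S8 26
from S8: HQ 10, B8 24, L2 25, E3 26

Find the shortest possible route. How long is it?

There are 12 distinct closed tours to check (reversals are equivalent).
HQ-B8-L2-E3-S8-HQ: 14+29+18+26+10 = 97
HQ-B8-L2-S8-E3-HQ: 14+29+25+26+16 = 110
HQ-B8-E3-L2-S8-HQ: 14+30+18+25+10 = 97
HQ-B8-E3-S8-L2-HQ: 14+30+26+25+15 = 110
HQ-B8-S8-L2-E3-HQ: 14+24+25+18+16 = 97
HQ-B8-S8-E3-L2-HQ: 14+24+26+18+15 = 97
HQ-L2-B8-E3-S8-HQ: 15+29+30+26+10 = 110
HQ-L2-B8-S8-E3-HQ: 15+29+24+26+16 = 110
HQ-L2-E3-B8-S8-HQ: 15+18+30+24+10 = 97
HQ-L2-S8-B8-E3-HQ: 15+25+24+30+16 = 110
HQ-E3-B8-L2-S8-HQ: 16+30+29+25+10 = 110
HQ-E3-L2-B8-S8-HQ: 16+18+29+24+10 = 97
The minimum is 97.
One optimal route: HQ → B8 → L2 → E3 → S8 → HQ (or its reverse).

Minimum total distance: 97 miles.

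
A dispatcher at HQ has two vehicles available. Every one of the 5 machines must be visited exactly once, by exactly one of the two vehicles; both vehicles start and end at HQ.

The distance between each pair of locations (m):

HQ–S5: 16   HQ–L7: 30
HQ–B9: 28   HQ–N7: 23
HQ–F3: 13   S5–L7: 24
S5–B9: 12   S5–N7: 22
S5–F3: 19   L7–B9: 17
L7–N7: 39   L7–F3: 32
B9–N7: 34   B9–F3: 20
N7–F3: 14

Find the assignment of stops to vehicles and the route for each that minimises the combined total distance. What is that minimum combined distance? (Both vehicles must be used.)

Try each way of splitting the stops between the two vehicles (each non-empty) and, for each split, find the best tour for each vehicle:
  {S5} + {L7, B9, N7, F3}: 32 + 104 = 136
  {L7} + {S5, B9, N7, F3}: 60 + 85 = 145
  {S5, L7} + {B9, N7, F3}: 70 + 85 = 155
  {B9} + {S5, L7, N7, F3}: 56 + 103 = 159
  {S5, B9} + {L7, N7, F3}: 56 + 96 = 152
  {L7, B9} + {S5, N7, F3}: 75 + 65 = 140
  … (15 splits in total)
  {S5, L7, B9} + {N7, F3}: 75 + 50 = 125  ← best
Best: vehicle 1 HQ → S5 → B9 → L7 → HQ = 75; vehicle 2 HQ → N7 → F3 → HQ = 50; combined 125.

Minimum combined distance: 125 m.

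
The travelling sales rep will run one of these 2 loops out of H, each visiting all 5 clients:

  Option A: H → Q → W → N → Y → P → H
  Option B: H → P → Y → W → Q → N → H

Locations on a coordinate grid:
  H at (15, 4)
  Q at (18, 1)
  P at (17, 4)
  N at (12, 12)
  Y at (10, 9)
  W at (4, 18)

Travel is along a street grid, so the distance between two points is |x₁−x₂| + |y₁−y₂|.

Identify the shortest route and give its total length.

Shortest is Option A, total 70.

Option A: 6 + 31 + 14 + 5 + 12 + 2 = 70
Option B: 2 + 12 + 15 + 31 + 17 + 11 = 88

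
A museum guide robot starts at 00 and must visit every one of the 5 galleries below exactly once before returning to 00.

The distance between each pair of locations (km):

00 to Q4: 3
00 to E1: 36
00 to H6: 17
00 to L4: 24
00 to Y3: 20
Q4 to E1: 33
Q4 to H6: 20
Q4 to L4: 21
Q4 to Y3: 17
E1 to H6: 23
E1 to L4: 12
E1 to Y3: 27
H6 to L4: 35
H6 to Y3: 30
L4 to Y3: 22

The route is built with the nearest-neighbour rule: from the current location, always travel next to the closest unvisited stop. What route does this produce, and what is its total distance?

94 km along 00 → Q4 → Y3 → L4 → E1 → H6 → 00.

From 00: distances to unvisited — Q4=3, H6=17, Y3=20, L4=24, E1=36. Nearest is Q4 (3).
From Q4: distances to unvisited — Y3=17, H6=20, L4=21, E1=33. Nearest is Y3 (17).
From Y3: distances to unvisited — L4=22, E1=27, H6=30. Nearest is L4 (22).
From L4: distances to unvisited — E1=12, H6=35. Nearest is E1 (12).
From E1: distances to unvisited — H6=23. Nearest is H6 (23).
Return H6→00: 17.
Total = 3 + 17 + 22 + 12 + 23 + 17 = 94.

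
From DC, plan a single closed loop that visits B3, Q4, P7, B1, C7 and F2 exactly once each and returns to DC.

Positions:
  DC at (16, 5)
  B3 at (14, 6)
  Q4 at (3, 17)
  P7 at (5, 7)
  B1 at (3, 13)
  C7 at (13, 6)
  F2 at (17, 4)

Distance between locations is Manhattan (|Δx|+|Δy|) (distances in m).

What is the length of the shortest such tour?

Shortest round trip = 54 m.

There are 360 distinct closed tours to check (reversals are equivalent).
DC→B3→Q4→P7→B1→C7→F2→DC: 3+22+12+8+17+6+2 = 70
DC→B3→Q4→P7→B1→F2→C7→DC: 3+22+12+8+23+6+4 = 78
DC→B3→Q4→P7→C7→B1→F2→DC: 3+22+12+9+17+23+2 = 88
DC→B3→Q4→P7→C7→F2→B1→DC: 3+22+12+9+6+23+21 = 96
DC→B3→Q4→P7→F2→B1→C7→DC: 3+22+12+15+23+17+4 = 96
DC→B3→Q4→P7→F2→C7→B1→DC: 3+22+12+15+6+17+21 = 96
DC→B3→Q4→B1→P7→C7→F2→DC: 3+22+4+8+9+6+2 = 54
DC→B3→Q4→B1→P7→F2→C7→DC: 3+22+4+8+15+6+4 = 62
… (352 more)
The minimum is 54.
One optimal route: DC → B3 → Q4 → B1 → P7 → C7 → F2 → DC (or its reverse).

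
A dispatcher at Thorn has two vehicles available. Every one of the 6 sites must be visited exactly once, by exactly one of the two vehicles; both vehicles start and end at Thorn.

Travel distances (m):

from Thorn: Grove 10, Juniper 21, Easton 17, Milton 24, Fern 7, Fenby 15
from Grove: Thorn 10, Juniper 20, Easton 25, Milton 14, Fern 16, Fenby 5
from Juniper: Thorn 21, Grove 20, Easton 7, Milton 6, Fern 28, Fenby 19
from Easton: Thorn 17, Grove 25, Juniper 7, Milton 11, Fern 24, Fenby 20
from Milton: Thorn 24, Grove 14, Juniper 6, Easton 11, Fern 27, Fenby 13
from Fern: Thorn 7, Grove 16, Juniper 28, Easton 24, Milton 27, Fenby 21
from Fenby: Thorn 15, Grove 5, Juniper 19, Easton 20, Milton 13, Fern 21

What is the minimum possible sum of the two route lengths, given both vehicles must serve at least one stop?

72 m — the smallest possible combined total.

There are 2^5 − 1 = 31 ways to divide the 6 stops into two non-empty groups. For each, the best each vehicle can do is its own shortest tour through its group:
  {Grove} + {Juniper, Easton, Milton, Fern, Fenby}: 20 + 71 = 91
  {Juniper} + {Grove, Easton, Milton, Fern, Fenby}: 42 + 69 = 111
  {Grove, Juniper} + {Easton, Milton, Fern, Fenby}: 51 + 69 = 120
  {Easton} + {Grove, Juniper, Milton, Fern, Fenby}: 34 + 68 = 102
  {Grove, Easton} + {Juniper, Milton, Fern, Fenby}: 52 + 68 = 120
  {Juniper, Easton} + {Grove, Milton, Fern, Fenby}: 45 + 62 = 107
  … (31 splits in total)
  {Fern} + {Grove, Juniper, Easton, Milton, Fenby}: 14 + 58 = 72  ← best
Best: vehicle 1 Thorn → Fern → Thorn = 14; vehicle 2 Thorn → Grove → Fenby → Milton → Juniper → Easton → Thorn = 58; combined 72.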